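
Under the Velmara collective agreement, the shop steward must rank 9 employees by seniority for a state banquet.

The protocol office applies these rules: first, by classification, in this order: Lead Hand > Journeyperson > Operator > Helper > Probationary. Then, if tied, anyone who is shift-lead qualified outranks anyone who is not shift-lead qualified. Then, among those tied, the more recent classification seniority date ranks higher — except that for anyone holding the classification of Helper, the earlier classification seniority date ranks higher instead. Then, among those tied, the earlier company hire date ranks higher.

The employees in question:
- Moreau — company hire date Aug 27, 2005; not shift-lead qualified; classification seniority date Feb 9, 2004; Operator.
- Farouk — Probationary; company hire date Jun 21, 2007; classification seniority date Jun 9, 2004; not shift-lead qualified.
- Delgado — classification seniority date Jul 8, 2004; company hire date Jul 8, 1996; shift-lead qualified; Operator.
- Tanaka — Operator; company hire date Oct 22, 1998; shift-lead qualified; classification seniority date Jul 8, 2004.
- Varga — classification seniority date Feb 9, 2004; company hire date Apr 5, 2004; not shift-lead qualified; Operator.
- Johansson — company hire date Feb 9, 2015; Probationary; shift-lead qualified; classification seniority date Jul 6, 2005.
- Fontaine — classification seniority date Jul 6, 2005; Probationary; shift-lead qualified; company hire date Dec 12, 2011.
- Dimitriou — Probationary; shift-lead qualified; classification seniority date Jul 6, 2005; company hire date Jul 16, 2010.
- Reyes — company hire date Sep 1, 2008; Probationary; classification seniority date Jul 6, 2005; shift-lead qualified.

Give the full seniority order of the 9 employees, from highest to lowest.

By classification: Delgado, Tanaka, Varga and Moreau (Operator); then Reyes, Dimitriou, Fontaine, Johansson and Farouk (Probationary).
Among Delgado, Tanaka, Varga and Moreau, shift-lead qualified before not shift-lead qualified: Delgado and Tanaka (shift-lead qualified) before Varga and Moreau (not shift-lead qualified).
Delgado and Tanaka both have classification seniority date Jul 8, 2004, so the next rule applies.
Among Delgado and Tanaka, by company hire date (earlier first): Delgado (Jul 8, 1996) before Tanaka (Oct 22, 1998).
Varga and Moreau both have classification seniority date Feb 9, 2004, so the next rule applies.
Among Varga and Moreau, by company hire date (earlier first): Varga (Apr 5, 2004) before Moreau (Aug 27, 2005).
Among Reyes, Dimitriou, Fontaine, Johansson and Farouk, shift-lead qualified before not shift-lead qualified: Reyes, Dimitriou, Fontaine and Johansson (shift-lead qualified) before Farouk (not shift-lead qualified).
Reyes, Dimitriou, Fontaine and Johansson all have classification seniority date Jul 6, 2005, so the next rule applies.
Among Reyes, Dimitriou, Fontaine and Johansson, by company hire date (earlier first): Reyes (Sep 1, 2008) before Dimitriou (Jul 16, 2010) before Fontaine (Dec 12, 2011) before Johansson (Feb 9, 2015).
Full order: Delgado, Tanaka, Varga, Moreau, Reyes, Dimitriou, Fontaine, Johansson, Farouk.

Delgado, Tanaka, Varga, Moreau, Reyes, Dimitriou, Fontaine, Johansson, Farouk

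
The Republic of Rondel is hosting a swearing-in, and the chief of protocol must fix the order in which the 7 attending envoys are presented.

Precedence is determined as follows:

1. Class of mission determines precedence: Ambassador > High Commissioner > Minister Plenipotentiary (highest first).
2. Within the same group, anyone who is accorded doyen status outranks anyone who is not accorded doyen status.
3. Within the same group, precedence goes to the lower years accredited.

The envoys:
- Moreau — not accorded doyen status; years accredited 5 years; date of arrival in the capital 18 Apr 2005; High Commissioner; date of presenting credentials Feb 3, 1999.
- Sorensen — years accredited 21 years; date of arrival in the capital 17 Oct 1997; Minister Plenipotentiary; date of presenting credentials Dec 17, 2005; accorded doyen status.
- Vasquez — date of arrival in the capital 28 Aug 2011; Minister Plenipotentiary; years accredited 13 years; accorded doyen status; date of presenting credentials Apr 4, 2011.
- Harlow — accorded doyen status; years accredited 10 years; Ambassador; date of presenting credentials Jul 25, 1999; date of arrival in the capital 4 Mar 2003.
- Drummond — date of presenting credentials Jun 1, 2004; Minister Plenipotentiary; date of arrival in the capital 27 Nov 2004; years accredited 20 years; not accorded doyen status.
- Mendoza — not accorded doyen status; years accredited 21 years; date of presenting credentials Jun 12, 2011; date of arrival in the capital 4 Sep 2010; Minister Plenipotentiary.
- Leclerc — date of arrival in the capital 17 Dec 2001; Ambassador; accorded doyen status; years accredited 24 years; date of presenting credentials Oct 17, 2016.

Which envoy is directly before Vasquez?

By class of mission: Harlow and Leclerc (Ambassador); then Moreau (High Commissioner); then Vasquez, Sorensen, Drummond and Mendoza (Minister Plenipotentiary).
Harlow and Leclerc are each accorded doyen status, so the next rule applies.
Among Harlow and Leclerc, by years accredited (lower first): Harlow (10 years) before Leclerc (24 years).
Among Vasquez, Sorensen, Drummond and Mendoza, accorded doyen status before not accorded doyen status: Vasquez and Sorensen (accorded doyen status) before Drummond and Mendoza (not accorded doyen status).
Among Vasquez and Sorensen, by years accredited (lower first): Vasquez (13 years) before Sorensen (21 years).
Among Drummond and Mendoza, by years accredited (lower first): Drummond (20 years) before Mendoza (21 years).
Order: Harlow, Leclerc, Moreau, Vasquez, Sorensen, Drummond, Mendoza.

Moreau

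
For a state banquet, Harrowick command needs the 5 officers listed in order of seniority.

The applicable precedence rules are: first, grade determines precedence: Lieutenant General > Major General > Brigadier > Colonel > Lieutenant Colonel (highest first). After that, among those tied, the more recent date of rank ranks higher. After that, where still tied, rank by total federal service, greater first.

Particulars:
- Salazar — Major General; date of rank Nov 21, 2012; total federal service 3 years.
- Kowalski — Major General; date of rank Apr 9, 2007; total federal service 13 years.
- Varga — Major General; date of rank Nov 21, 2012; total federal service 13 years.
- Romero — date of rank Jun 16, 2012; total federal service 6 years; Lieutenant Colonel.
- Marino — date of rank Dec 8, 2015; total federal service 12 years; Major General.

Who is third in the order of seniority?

By grade: Marino, Varga, Salazar and Kowalski (Major General); then Romero (Lieutenant Colonel).
Among Marino, Varga, Salazar and Kowalski, by date of rank (later first): Marino (Dec 8, 2015) before Varga and Salazar (Nov 21, 2012) before Kowalski (Apr 9, 2007).
Among Varga and Salazar, by total federal service (higher first): Varga (13 years) before Salazar (3 years).
Order: Marino, Varga, Salazar, Kowalski, Romero.

Salazar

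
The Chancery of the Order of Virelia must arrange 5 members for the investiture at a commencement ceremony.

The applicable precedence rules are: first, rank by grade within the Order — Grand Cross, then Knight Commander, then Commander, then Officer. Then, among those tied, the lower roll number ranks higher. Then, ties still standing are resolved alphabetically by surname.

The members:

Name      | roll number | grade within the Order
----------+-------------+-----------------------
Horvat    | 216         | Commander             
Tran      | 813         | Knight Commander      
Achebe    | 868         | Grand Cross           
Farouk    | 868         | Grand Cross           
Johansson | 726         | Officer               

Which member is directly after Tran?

Horvat

By grade within the Order: Achebe and Farouk (Grand Cross); then Tran (Knight Commander); then Horvat (Commander); then Johansson (Officer).
Achebe and Farouk both have roll number 868, so the next rule applies.
Among Achebe and Farouk, alphabetically by surname: Achebe before Farouk.
Order: Achebe, Farouk, Tran, Horvat, Johansson.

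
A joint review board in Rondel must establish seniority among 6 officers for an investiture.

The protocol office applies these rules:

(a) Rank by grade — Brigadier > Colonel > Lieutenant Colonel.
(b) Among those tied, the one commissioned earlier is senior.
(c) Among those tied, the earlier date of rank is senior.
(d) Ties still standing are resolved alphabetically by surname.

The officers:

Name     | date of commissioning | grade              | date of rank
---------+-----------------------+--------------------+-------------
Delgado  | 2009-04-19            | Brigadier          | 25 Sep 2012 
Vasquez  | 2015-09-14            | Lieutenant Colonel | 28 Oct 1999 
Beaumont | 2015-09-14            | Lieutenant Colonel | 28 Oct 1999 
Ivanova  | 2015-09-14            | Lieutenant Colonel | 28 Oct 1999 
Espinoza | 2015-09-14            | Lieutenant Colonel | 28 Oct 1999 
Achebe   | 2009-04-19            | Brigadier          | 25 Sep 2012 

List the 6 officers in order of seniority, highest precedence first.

By grade: Achebe and Delgado (Brigadier); then Beaumont, Espinoza, Ivanova and Vasquez (Lieutenant Colonel).
Achebe and Delgado both have date of commissioning 2009-04-19, so the next rule applies.
Achebe and Delgado both have date of rank 25 Sep 2012, so the next rule applies.
Among Achebe and Delgado, alphabetically by surname: Achebe before Delgado.
Beaumont, Espinoza, Ivanova and Vasquez all have date of commissioning 2015-09-14, so the next rule applies.
Beaumont, Espinoza, Ivanova and Vasquez all have date of rank 28 Oct 1999, so the next rule applies.
Among Beaumont, Espinoza, Ivanova and Vasquez, alphabetically by surname: Beaumont before Espinoza before Ivanova before Vasquez.
Full order: Achebe, Delgado, Beaumont, Espinoza, Ivanova, Vasquez.

Achebe, Delgado, Beaumont, Espinoza, Ivanova, Vasquez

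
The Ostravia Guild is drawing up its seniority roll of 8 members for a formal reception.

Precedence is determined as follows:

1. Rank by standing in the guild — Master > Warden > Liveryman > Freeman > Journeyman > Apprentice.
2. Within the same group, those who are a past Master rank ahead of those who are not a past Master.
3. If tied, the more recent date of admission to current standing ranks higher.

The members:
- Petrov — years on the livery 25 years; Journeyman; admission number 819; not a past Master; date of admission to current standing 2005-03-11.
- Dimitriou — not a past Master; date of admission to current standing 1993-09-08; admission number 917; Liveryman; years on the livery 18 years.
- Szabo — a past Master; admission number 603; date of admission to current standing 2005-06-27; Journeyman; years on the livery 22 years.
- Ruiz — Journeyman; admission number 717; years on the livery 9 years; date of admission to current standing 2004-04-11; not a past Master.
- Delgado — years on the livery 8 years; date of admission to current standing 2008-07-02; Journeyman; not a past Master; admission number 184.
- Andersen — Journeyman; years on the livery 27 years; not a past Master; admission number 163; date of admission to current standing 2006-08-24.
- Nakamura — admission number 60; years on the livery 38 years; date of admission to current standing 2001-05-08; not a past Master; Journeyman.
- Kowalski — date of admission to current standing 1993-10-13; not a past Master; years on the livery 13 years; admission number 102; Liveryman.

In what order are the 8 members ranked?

Kowalski, Dimitriou, Szabo, Delgado, Andersen, Petrov, Ruiz, Nakamura

By standing in the guild: Kowalski and Dimitriou (Liveryman); then Szabo, Delgado, Andersen, Petrov, Ruiz and Nakamura (Journeyman).
Kowalski and Dimitriou are each not a past Master, so the next rule applies.
Among Kowalski and Dimitriou, by date of admission to current standing (later first): Kowalski (1993-10-13) before Dimitriou (1993-09-08).
Among Szabo, Delgado, Andersen, Petrov, Ruiz and Nakamura, a past Master before not a past Master: Szabo (a past Master) before Delgado, Andersen, Petrov, Ruiz and Nakamura (not a past Master).
Among Delgado, Andersen, Petrov, Ruiz and Nakamura, by date of admission to current standing (later first): Delgado (2008-07-02) before Andersen (2006-08-24) before Petrov (2005-03-11) before Ruiz (2004-04-11) before Nakamura (2001-05-08).
Full order: Kowalski, Dimitriou, Szabo, Delgado, Andersen, Petrov, Ruiz, Nakamura.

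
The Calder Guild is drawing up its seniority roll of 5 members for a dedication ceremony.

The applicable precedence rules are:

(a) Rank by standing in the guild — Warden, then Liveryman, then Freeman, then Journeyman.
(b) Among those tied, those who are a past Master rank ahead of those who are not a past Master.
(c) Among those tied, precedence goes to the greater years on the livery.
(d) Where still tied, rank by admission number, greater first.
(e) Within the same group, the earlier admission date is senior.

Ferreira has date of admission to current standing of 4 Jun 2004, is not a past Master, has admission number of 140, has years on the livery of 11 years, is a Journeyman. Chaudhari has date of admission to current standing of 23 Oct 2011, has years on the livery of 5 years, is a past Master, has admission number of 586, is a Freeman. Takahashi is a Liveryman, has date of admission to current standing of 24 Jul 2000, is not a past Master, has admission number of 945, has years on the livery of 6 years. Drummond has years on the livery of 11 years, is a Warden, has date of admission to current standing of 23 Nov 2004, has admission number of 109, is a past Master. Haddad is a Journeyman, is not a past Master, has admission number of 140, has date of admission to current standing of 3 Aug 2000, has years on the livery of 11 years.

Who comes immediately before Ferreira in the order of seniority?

Haddad

By standing in the guild: Drummond (Warden); then Takahashi (Liveryman); then Chaudhari (Freeman); then Haddad and Ferreira (Journeyman).
Haddad and Ferreira are each not a past Master, so the next rule applies.
Haddad and Ferreira both have years on the livery 11 years, so the next rule applies.
Haddad and Ferreira both have admission number 140, so the next rule applies.
Among Haddad and Ferreira, by date of admission to current standing (earlier first): Haddad (3 Aug 2000) before Ferreira (4 Jun 2004).
Order: Drummond, Takahashi, Chaudhari, Haddad, Ferreira.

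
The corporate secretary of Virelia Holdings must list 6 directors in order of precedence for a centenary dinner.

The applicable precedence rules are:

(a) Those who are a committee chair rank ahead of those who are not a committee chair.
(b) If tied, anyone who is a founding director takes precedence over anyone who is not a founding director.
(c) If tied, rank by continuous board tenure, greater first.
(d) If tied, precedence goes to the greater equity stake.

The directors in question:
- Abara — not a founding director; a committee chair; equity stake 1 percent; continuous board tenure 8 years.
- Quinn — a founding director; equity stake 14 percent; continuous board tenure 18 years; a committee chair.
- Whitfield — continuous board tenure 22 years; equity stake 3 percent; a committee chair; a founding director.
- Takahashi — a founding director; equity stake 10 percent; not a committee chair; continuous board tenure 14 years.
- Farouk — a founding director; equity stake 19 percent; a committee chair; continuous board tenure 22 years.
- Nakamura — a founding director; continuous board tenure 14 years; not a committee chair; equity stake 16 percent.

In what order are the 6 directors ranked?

Farouk, Whitfield, Quinn, Abara, Nakamura, Takahashi

By the first rule: Farouk, Whitfield, Quinn and Abara (each a committee chair); then Nakamura and Takahashi (both not a committee chair).
Among Farouk, Whitfield, Quinn and Abara, a founding director before not a founding director: Farouk, Whitfield and Quinn (a founding director) before Abara (not a founding director).
Among Farouk, Whitfield and Quinn, by continuous board tenure (higher first): Farouk and Whitfield (22 years) before Quinn (18 years).
Among Farouk and Whitfield, by equity stake (higher first): Farouk (19 percent) before Whitfield (3 percent).
Nakamura and Takahashi are each a founding director, so the next rule applies.
Nakamura and Takahashi both have continuous board tenure 14 years, so the next rule applies.
Among Nakamura and Takahashi, by equity stake (higher first): Nakamura (16 percent) before Takahashi (10 percent).
Full order: Farouk, Whitfield, Quinn, Abara, Nakamura, Takahashi.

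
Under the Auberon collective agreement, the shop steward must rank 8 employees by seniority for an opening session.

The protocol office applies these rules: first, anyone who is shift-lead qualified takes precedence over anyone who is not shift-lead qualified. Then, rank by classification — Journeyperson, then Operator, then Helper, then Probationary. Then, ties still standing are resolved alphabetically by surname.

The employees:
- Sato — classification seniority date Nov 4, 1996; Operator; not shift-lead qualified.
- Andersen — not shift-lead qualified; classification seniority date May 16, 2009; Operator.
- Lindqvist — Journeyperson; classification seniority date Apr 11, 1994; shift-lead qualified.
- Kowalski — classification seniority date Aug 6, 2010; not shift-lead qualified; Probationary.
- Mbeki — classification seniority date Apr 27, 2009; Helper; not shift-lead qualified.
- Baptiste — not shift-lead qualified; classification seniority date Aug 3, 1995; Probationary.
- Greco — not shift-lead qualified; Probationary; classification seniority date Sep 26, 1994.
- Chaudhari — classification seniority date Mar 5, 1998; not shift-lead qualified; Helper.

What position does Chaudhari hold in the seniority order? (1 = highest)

By the first rule: Lindqvist (shift-lead qualified); then Andersen, Sato, Chaudhari, Mbeki, Baptiste, Greco and Kowalski (each not shift-lead qualified).
Among Andersen, Sato, Chaudhari, Mbeki, Baptiste, Greco and Kowalski, by classification: Andersen and Sato (Operator) before Chaudhari and Mbeki (Helper) before Baptiste, Greco and Kowalski (Probationary).
Among Andersen and Sato, alphabetically by surname: Andersen before Sato.
Among Chaudhari and Mbeki, alphabetically by surname: Chaudhari before Mbeki.
Among Baptiste, Greco and Kowalski, alphabetically by surname: Baptiste before Greco before Kowalski.
Order: Lindqvist, Andersen, Sato, Chaudhari, Mbeki, Baptiste, Greco, Kowalski. So position 4.

4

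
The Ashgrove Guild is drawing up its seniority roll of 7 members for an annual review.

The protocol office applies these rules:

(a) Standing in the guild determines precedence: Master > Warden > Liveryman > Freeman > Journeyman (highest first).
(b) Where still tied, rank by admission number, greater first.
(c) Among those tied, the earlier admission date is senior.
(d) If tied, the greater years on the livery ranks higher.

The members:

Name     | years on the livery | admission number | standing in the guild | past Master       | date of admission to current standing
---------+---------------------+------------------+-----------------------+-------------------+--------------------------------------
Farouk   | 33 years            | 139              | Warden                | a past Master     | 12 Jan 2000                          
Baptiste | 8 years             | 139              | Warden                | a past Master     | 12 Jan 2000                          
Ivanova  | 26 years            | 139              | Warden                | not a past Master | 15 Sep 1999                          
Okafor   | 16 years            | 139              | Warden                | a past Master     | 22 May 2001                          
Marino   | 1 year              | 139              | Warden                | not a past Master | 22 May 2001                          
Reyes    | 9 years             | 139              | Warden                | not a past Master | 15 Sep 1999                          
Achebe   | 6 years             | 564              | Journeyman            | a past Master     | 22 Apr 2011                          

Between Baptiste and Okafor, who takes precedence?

By standing in the guild: Ivanova, Reyes, Farouk, Baptiste, Okafor and Marino (Warden); then Achebe (Journeyman).
Ivanova, Reyes, Farouk, Baptiste, Okafor and Marino all have admission number 139, so the next rule applies.
Among Ivanova, Reyes, Farouk, Baptiste, Okafor and Marino, by date of admission to current standing (earlier first): Ivanova and Reyes (15 Sep 1999) before Farouk and Baptiste (12 Jan 2000) before Okafor and Marino (22 May 2001).
Among Ivanova and Reyes, by years on the livery (higher first): Ivanova (26 years) before Reyes (9 years).
Among Farouk and Baptiste, by years on the livery (higher first): Farouk (33 years) before Baptiste (8 years).
Among Okafor and Marino, by years on the livery (higher first): Okafor (16 years) before Marino (1 year).
So Baptiste takes precedence.

Baptiste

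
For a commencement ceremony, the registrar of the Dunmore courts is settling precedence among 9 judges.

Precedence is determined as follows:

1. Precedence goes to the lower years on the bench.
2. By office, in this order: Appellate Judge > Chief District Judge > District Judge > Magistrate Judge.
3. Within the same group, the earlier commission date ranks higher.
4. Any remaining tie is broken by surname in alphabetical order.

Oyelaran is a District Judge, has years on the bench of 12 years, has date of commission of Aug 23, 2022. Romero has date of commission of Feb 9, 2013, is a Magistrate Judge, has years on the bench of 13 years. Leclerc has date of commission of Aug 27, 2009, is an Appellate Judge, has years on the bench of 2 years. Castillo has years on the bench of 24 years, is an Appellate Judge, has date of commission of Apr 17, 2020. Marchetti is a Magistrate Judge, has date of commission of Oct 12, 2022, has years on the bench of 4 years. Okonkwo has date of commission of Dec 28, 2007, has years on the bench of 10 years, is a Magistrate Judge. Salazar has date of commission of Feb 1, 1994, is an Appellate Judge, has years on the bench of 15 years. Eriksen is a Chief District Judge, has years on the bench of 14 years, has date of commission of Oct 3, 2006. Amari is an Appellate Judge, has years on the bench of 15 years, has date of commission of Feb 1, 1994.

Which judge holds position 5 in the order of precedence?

Romero

By years on the bench (lower first): Leclerc (2 years); then Marchetti (4 years); then Okonkwo (10 years); then Oyelaran (12 years); then Romero (13 years); then Eriksen (14 years); then Amari and Salazar (both 15 years); then Castillo (24 years).
Amari and Salazar are each Appellate Judge, so the next rule applies.
Amari and Salazar both have date of commission Feb 1, 1994, so the next rule applies.
Among Amari and Salazar, alphabetically by surname: Amari before Salazar.
Order: Leclerc, Marchetti, Okonkwo, Oyelaran, Romero, Eriksen, Amari, Salazar, Castillo.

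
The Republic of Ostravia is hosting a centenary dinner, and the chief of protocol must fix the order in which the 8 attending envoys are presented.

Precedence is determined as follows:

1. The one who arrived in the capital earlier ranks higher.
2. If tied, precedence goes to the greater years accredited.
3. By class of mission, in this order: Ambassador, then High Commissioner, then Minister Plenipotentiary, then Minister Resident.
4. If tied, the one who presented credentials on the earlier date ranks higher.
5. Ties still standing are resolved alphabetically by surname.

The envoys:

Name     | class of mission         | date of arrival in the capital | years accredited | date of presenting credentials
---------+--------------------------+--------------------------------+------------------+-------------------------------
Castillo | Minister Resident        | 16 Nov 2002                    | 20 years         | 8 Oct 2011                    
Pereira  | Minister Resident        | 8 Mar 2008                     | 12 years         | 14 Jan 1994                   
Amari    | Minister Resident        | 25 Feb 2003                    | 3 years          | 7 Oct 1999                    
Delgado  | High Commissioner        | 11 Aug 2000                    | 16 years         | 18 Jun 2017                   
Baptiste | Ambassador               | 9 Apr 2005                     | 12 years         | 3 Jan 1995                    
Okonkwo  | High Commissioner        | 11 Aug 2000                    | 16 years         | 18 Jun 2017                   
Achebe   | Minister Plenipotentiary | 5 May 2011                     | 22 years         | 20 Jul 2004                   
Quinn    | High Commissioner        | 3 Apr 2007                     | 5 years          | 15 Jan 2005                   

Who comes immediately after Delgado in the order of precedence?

Okonkwo

By date of arrival in the capital (earlier first): Delgado and Okonkwo (both 11 Aug 2000); then Castillo (16 Nov 2002); then Amari (25 Feb 2003); then Baptiste (9 Apr 2005); then Quinn (3 Apr 2007); then Pereira (8 Mar 2008); then Achebe (5 May 2011).
Delgado and Okonkwo both have years accredited 16 years, so the next rule applies.
Delgado and Okonkwo are each High Commissioner, so the next rule applies.
Delgado and Okonkwo both have date of presenting credentials 18 Jun 2017, so the next rule applies.
Among Delgado and Okonkwo, alphabetically by surname: Delgado before Okonkwo.
Order: Delgado, Okonkwo, Castillo, Amari, Baptiste, Quinn, Pereira, Achebe.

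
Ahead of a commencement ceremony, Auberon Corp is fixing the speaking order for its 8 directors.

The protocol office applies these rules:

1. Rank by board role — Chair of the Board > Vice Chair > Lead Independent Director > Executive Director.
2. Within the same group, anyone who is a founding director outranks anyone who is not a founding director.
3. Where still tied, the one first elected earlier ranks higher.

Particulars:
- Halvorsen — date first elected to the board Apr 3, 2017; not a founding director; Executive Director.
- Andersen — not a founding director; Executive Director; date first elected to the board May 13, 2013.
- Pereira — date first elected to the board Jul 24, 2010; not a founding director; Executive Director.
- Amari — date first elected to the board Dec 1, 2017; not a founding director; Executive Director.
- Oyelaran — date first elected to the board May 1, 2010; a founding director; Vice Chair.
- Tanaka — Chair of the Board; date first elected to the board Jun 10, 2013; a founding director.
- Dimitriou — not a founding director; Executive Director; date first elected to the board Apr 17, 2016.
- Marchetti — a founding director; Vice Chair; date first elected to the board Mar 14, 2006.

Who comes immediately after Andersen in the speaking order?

Dimitriou

By board role: Tanaka (Chair of the Board); then Marchetti and Oyelaran (Vice Chair); then Pereira, Andersen, Dimitriou, Halvorsen and Amari (Executive Director).
Marchetti and Oyelaran are each a founding director, so the next rule applies.
Among Marchetti and Oyelaran, by date first elected to the board (earlier first): Marchetti (Mar 14, 2006) before Oyelaran (May 1, 2010).
Pereira, Andersen, Dimitriou, Halvorsen and Amari are each not a founding director, so the next rule applies.
Among Pereira, Andersen, Dimitriou, Halvorsen and Amari, by date first elected to the board (earlier first): Pereira (Jul 24, 2010) before Andersen (May 13, 2013) before Dimitriou (Apr 17, 2016) before Halvorsen (Apr 3, 2017) before Amari (Dec 1, 2017).
Order: Tanaka, Marchetti, Oyelaran, Pereira, Andersen, Dimitriou, Halvorsen, Amari.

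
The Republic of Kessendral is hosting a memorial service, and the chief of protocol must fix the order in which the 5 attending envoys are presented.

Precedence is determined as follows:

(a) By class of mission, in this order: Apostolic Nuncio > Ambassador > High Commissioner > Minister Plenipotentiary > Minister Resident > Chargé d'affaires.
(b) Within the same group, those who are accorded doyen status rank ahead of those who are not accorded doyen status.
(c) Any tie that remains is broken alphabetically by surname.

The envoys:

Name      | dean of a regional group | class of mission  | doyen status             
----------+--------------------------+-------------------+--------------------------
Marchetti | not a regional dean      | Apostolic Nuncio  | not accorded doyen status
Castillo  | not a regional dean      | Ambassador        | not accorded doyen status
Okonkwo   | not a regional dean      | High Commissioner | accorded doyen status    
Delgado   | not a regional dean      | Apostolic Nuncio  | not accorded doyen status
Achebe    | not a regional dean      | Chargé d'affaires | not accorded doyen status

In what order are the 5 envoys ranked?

By class of mission: Delgado and Marchetti (Apostolic Nuncio); then Castillo (Ambassador); then Okonkwo (High Commissioner); then Achebe (Chargé d'affaires).
Delgado and Marchetti are each not accorded doyen status, so the next rule applies.
Among Delgado and Marchetti, alphabetically by surname: Delgado before Marchetti.
Full order: Delgado, Marchetti, Castillo, Okonkwo, Achebe.

Delgado, Marchetti, Castillo, Okonkwo, Achebe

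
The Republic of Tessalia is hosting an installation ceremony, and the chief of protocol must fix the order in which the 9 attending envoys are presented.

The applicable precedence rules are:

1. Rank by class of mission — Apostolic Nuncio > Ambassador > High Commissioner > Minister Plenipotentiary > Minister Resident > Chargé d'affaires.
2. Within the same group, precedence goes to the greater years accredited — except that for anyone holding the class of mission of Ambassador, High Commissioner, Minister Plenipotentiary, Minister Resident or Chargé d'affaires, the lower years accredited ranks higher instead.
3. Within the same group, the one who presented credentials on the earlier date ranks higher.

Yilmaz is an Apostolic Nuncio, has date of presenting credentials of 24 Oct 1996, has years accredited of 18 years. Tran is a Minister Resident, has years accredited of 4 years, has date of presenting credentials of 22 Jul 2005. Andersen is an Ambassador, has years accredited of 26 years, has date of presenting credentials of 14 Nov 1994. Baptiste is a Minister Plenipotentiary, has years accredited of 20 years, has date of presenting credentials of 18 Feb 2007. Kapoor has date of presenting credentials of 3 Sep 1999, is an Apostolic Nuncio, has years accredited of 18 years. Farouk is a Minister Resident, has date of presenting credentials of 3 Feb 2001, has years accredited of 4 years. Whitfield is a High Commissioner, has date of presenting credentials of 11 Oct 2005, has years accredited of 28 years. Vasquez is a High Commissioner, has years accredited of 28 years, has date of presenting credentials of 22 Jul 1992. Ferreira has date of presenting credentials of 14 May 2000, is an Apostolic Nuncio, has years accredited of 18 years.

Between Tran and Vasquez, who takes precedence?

Vasquez

By class of mission: Yilmaz, Kapoor and Ferreira (Apostolic Nuncio); then Andersen (Ambassador); then Vasquez and Whitfield (High Commissioner); then Baptiste (Minister Plenipotentiary); then Farouk and Tran (Minister Resident).
Yilmaz, Kapoor and Ferreira all have years accredited 18 years, so the next rule applies.
Among Yilmaz, Kapoor and Ferreira, by date of presenting credentials (earlier first): Yilmaz (24 Oct 1996) before Kapoor (3 Sep 1999) before Ferreira (14 May 2000).
Vasquez and Whitfield both have years accredited 28 years, so the next rule applies.
Among Vasquez and Whitfield, by date of presenting credentials (earlier first): Vasquez (22 Jul 1992) before Whitfield (11 Oct 2005).
Farouk and Tran both have years accredited 4 years, so the next rule applies.
Among Farouk and Tran, by date of presenting credentials (earlier first): Farouk (3 Feb 2001) before Tran (22 Jul 2005).
So Vasquez takes precedence.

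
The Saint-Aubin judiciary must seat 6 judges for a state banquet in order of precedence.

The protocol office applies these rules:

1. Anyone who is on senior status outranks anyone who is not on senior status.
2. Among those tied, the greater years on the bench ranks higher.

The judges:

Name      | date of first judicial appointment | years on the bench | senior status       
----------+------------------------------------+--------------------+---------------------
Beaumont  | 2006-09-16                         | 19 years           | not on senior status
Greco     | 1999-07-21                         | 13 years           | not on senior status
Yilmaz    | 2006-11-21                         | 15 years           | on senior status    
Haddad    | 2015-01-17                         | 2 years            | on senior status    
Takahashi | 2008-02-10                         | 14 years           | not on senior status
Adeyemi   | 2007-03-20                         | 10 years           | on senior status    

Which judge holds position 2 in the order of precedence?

By the first rule: Yilmaz, Adeyemi and Haddad (each on senior status); then Beaumont, Takahashi and Greco (each not on senior status).
Among Yilmaz, Adeyemi and Haddad, by years on the bench (higher first): Yilmaz (15 years) before Adeyemi (10 years) before Haddad (2 years).
Among Beaumont, Takahashi and Greco, by years on the bench (higher first): Beaumont (19 years) before Takahashi (14 years) before Greco (13 years).
Order: Yilmaz, Adeyemi, Haddad, Beaumont, Takahashi, Greco.

Adeyemi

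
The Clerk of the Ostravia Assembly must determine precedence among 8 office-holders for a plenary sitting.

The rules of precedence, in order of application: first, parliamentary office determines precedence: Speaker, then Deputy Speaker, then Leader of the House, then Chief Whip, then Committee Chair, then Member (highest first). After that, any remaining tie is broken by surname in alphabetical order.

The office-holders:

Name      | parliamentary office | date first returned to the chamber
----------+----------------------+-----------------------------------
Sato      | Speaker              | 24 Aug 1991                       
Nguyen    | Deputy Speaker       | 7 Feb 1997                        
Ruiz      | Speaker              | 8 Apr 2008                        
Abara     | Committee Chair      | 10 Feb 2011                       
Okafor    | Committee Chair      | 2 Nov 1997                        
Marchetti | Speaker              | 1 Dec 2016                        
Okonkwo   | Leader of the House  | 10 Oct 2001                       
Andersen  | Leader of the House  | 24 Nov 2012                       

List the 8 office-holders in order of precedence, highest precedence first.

Marchetti, Ruiz, Sato, Nguyen, Andersen, Okonkwo, Abara, Okafor

By parliamentary office: Marchetti, Ruiz and Sato (Speaker); then Nguyen (Deputy Speaker); then Andersen and Okonkwo (Leader of the House); then Abara and Okafor (Committee Chair).
Among Marchetti, Ruiz and Sato, alphabetically by surname: Marchetti before Ruiz before Sato.
Among Andersen and Okonkwo, alphabetically by surname: Andersen before Okonkwo.
Among Abara and Okafor, alphabetically by surname: Abara before Okafor.
Full order: Marchetti, Ruiz, Sato, Nguyen, Andersen, Okonkwo, Abara, Okafor.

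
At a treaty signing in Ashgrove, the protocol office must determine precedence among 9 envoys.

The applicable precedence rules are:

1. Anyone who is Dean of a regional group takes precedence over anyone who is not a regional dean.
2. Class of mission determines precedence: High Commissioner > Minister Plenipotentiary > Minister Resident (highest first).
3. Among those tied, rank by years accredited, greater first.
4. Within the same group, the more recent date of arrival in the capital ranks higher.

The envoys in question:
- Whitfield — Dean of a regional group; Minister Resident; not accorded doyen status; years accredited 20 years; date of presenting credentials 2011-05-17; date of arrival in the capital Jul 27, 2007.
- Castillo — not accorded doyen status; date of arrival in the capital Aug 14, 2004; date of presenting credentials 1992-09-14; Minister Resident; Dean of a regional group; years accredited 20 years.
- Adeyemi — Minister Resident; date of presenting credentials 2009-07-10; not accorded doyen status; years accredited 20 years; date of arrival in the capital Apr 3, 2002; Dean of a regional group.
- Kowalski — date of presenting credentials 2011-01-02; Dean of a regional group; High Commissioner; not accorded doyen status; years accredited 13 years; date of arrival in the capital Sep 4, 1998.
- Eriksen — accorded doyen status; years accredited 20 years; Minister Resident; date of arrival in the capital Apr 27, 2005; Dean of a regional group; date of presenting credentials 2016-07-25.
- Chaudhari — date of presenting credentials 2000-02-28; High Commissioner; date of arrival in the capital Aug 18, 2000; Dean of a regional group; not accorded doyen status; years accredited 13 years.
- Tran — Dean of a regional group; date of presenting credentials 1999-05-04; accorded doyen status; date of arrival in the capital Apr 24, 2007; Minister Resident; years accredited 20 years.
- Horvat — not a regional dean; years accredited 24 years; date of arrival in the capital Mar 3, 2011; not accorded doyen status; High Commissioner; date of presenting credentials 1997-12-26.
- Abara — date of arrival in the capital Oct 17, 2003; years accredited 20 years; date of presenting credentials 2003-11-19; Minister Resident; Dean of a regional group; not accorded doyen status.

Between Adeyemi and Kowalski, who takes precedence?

Kowalski

By the first rule: Chaudhari, Kowalski, Whitfield, Tran, Eriksen, Castillo, Abara and Adeyemi (each Dean of a regional group); then Horvat (not a regional dean).
Among Chaudhari, Kowalski, Whitfield, Tran, Eriksen, Castillo, Abara and Adeyemi, by class of mission: Chaudhari and Kowalski (High Commissioner) before Whitfield, Tran, Eriksen, Castillo, Abara and Adeyemi (Minister Resident).
Chaudhari and Kowalski both have years accredited 13 years, so the next rule applies.
Among Chaudhari and Kowalski, by date of arrival in the capital (later first): Chaudhari (Aug 18, 2000) before Kowalski (Sep 4, 1998).
Whitfield, Tran, Eriksen, Castillo, Abara and Adeyemi all have years accredited 20 years, so the next rule applies.
Among Whitfield, Tran, Eriksen, Castillo, Abara and Adeyemi, by date of arrival in the capital (later first): Whitfield (Jul 27, 2007) before Tran (Apr 24, 2007) before Eriksen (Apr 27, 2005) before Castillo (Aug 14, 2004) before Abara (Oct 17, 2003) before Adeyemi (Apr 3, 2002).
So Kowalski takes precedence.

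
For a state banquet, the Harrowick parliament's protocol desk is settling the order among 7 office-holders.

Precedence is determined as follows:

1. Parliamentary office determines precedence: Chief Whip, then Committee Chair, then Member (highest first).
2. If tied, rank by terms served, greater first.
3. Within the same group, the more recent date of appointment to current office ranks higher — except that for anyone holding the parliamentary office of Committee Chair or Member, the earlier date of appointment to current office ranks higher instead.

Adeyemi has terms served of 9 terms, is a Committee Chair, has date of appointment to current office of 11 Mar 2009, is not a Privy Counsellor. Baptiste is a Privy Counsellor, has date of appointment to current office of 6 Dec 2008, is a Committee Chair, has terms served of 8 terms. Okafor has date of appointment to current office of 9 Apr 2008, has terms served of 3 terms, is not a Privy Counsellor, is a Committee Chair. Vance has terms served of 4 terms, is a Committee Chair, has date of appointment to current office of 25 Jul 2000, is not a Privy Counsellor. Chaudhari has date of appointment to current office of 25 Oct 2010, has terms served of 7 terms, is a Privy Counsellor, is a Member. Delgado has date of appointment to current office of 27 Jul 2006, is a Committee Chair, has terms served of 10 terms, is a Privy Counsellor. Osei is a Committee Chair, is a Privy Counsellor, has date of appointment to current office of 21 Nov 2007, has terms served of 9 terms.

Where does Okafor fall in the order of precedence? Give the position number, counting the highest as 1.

By parliamentary office: Delgado, Osei, Adeyemi, Baptiste, Vance and Okafor (Committee Chair); then Chaudhari (Member).
Among Delgado, Osei, Adeyemi, Baptiste, Vance and Okafor, by terms served (higher first): Delgado (10 terms) before Osei and Adeyemi (9 terms) before Baptiste (8 terms) before Vance (4 terms) before Okafor (3 terms).
Among Osei and Adeyemi, by date of appointment to current office (earlier first) (reversed rule for this group): Osei (21 Nov 2007) before Adeyemi (11 Mar 2009).
Order: Delgado, Osei, Adeyemi, Baptiste, Vance, Okafor, Chaudhari. So position 6.

6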